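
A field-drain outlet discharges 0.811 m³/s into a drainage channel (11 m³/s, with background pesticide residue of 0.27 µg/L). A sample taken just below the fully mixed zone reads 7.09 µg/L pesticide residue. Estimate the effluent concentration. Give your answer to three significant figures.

99.6 µg/L

Mass balance: 11.00·0.2700 + 0.8110·Cₑ = 11.81·7.090
→ Cₑ = (11.81·7.090 − 11.00·0.2700) / 0.8110 = 99.59 µg/L.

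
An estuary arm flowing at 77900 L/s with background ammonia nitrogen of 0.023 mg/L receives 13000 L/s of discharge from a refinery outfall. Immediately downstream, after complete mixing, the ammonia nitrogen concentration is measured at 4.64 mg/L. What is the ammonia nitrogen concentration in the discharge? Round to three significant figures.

32.3 mg/L

Mass balance: 77900·0.02300 + 13000·Cₑ = 90900·4.640
→ Cₑ = (90900·4.640 − 77900·0.02300) / 13000 = 32.31 mg/L.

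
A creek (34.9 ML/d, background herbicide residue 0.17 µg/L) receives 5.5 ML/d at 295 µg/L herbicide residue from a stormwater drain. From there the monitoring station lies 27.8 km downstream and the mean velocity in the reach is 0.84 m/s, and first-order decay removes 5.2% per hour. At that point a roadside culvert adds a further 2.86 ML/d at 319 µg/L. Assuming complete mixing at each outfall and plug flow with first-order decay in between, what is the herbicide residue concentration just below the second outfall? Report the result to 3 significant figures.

Flow-weighted average: C = (34.90·0.1700 + 5.500·295.0) / 40.40 = 1628/40.40 = 40.31 µg/L; combined flow 40.40 ML/d.
Travel time t = 27.8·1000 / 0.84 = 33100 s = 9.193 h.
5.2%/h lost → k = −ln(1 − 0.052) = 0.05340 h⁻¹.
Applying C = C₀e^(−kt): 40.31 × 0.6121 = 24.67 µg/L.
Second outfall: C = (40.40·24.67 + 2.860·319.0)/43.26 = 44.13 µg/L.

44.1 µg/L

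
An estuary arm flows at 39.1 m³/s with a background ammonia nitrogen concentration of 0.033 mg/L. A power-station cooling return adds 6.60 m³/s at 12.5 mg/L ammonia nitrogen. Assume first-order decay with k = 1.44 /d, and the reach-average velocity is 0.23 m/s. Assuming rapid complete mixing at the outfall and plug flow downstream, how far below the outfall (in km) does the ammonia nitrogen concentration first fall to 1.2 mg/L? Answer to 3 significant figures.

5.85 km

Mixed concentration C = ΣQC/ΣQ = (39.10·0.03300 + 6.600·12.50) / 45.70 = 83.79/45.70 = 1.833 mg/L.
Set 1.833·exp(−k·t) = 1.2 → t = ln(1.833/1.2)/k = 25430 s = 7.065 h.
Distance = v·t = 0.23·25430 = 5850 m = 5.850 km.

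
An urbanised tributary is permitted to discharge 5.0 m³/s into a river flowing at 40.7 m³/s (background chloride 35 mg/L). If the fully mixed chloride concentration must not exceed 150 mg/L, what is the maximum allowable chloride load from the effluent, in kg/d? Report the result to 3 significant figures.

469000 kg/d

Mass balance at the limit: 40.70·35.00 + 5.000·Cₑ = 45.70·150 → Cₑ = 1086 mg/L.
Load = 5.000 m³/s × 1086 g/m³ × 86 400 s/d = 469200 kg/d.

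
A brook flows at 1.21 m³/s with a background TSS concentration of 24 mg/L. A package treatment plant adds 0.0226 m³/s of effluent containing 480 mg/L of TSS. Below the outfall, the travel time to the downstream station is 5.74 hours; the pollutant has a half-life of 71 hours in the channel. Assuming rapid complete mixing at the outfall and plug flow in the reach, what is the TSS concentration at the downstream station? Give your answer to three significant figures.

Mixed concentration C = ΣQC/ΣQ = (1.210·24.00 + 0.02260·480.0) / 1.233 = 39.89/1.233 = 32.36 mg/L.
Half-life 71 h → k = ln 2 / 71 = 0.009763 h⁻¹ = 0.2343 d⁻¹.
First-order decay: C = 32.36·exp(−k·t) = 32.36·0.9455 = 30.60 mg/L.

30.6 mg/L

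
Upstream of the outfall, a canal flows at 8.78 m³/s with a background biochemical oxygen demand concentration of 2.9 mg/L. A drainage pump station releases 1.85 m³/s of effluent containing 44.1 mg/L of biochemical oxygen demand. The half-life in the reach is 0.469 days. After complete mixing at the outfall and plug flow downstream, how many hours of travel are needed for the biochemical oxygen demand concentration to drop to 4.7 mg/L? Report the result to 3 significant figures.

12.4 h

Conservation of mass: C = (8.780·2.900 + 1.850·44.10) / 10.63 = 107.0/10.63 = 10.07 mg/L.
Half-life 0.469 d → k = ln 2 / 0.469 = 1.478 d⁻¹.
10.07·exp(−k·t) = 4.7 → t = ln(10.07/4.7)/k = 44550 s = 12.37 h.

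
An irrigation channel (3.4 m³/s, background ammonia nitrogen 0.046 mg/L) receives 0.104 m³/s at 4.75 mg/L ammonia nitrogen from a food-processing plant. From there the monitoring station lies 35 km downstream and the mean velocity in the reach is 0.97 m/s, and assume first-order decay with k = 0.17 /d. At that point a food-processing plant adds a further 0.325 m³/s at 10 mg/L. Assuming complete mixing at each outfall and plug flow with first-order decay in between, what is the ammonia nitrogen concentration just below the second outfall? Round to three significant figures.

Mass balance: C = (3.400·0.04600 + 0.1040·4.750) / 3.504 = 0.6504/3.504 = 0.1856 mg/L; combined flow 3.504 m³/s.
Travel time t = 35·1000 / 0.97 = 36080 s = 10.02 h.
First-order decay: C = 0.1856·exp(−k·t) = 0.1856·0.9315 = 0.1729 mg/L.
At the second outfall, C = (3.504·0.1729 + 0.3250·10.00) / (3.504 + 0.3250) = 1.007 mg/L.

1.01 mg/L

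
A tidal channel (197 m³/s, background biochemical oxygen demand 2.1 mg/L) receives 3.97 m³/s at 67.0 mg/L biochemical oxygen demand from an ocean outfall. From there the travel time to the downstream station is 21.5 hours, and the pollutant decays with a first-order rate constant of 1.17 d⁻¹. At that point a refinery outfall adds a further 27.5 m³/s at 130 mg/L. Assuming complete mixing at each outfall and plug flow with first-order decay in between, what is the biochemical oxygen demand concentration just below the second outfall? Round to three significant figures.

16.7 mg/L

Mass balance: C = (197.0·2.100 + 3.970·67.00) / 201.0 = 679.7/201.0 = 3.382 mg/L; combined flow 201.0 m³/s.
Decay over the reach: 3.382·exp(−kt) = 3.382·0.3506 = 1.186 mg/L.
At the second outfall, C = (201.0·1.186 + 27.50·130.0) / (201.0 + 27.50) = 16.69 mg/L.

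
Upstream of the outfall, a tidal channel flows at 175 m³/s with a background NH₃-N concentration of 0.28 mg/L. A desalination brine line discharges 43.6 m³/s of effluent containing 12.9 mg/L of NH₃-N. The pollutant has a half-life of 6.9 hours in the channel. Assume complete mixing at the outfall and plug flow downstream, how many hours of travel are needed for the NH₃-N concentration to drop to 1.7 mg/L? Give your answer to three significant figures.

Mass balance: C = (175.0·0.2800 + 43.60·12.90) / 218.6 = 611.4/218.6 = 2.797 mg/L.
Half-life 6.9 h → k = ln 2 / 6.9 = 0.1005 h⁻¹ = 2.411 d⁻¹.
2.797·exp(−k·t) = 1.7 → t = ln(2.797/1.7)/k = 17840 s = 4.957 h.

4.96 h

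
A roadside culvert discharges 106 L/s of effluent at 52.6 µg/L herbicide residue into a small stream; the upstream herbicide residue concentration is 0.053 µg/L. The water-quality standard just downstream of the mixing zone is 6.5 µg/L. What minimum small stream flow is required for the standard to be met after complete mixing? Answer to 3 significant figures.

758 L/s

Set C_mix = 6.5: (Q·0.05300 + 106.0·52.60) / (Q + 106.0) = 6.5
→ Q = 106.0·(52.60 − 6.5)/(6.5 − 0.05300) = 758.0 L/s.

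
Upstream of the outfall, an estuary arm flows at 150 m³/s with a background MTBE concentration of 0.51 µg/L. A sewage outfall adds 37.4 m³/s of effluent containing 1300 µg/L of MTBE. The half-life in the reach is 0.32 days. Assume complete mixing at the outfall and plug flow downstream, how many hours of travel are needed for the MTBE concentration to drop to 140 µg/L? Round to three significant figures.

Flow-weighted average: C = (150.0·0.5100 + 37.40·1300) / 187.4 = 48700/187.4 = 259.9 µg/L.
Half-life 0.32 d → k = ln 2 / 0.32 = 2.166 d⁻¹.
259.9·exp(−k·t) = 140 → t = ln(259.9/140)/k = 24670 s = 6.853 h.

6.85 h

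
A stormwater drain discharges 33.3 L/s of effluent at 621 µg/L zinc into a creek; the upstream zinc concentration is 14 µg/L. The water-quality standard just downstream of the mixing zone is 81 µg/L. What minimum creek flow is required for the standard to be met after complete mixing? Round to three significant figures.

Set C_mix = 81: (Q·14.00 + 33.30·621.0) / (Q + 33.30) = 81
→ Q = 33.30·(621.0 − 81)/(81 − 14.00) = 268.4 L/s.

268 L/s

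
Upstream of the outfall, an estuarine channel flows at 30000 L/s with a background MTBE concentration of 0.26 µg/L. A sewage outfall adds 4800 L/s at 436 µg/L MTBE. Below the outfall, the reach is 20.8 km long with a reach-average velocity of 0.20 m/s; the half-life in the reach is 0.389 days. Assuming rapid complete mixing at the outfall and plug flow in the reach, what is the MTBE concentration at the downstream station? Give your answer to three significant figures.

Mixed concentration C = ΣQC/ΣQ = (30000·0.2600 + 4800·436.0) / 34800 = 2101000/34800 = 60.36 µg/L.
Travel time t = 20.8·1000 / 0.20 = 104000 s = 28.89 h.
Half-life 0.389 d → k = ln 2 / 0.389 = 1.782 d⁻¹.
Decay over the reach: 60.36·exp(−kt) = 60.36·0.1171 = 7.068 µg/L.

7.07 µg/L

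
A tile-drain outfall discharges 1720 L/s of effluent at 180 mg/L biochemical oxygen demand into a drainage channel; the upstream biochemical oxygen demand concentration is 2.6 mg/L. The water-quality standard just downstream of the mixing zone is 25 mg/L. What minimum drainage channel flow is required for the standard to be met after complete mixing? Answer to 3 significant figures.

Set C_mix = 25: (Q·2.600 + 1720·180.0) / (Q + 1720) = 25
→ Q = 1720·(180.0 − 25)/(25 − 2.600) = 11900 L/s.

11900 L/s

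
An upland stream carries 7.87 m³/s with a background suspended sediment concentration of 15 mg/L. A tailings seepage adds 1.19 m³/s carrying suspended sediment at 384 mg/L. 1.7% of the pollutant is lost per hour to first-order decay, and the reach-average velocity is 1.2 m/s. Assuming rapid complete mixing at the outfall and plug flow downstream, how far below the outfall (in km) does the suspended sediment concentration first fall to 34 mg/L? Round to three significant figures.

Conservation of mass: C = (7.870·15.00 + 1.190·384.0) / 9.060 = 575.0/9.060 = 63.47 mg/L.
1.7%/h lost → k = −ln(1 − 0.017) = 0.01715 h⁻¹.
Set 63.47·exp(−k·t) = 34 → t = ln(63.47/34)/k = 131000 s = 36.40 h.
Distance = v·t = 1.2·131000 = 157300 m = 157.3 km.

157 km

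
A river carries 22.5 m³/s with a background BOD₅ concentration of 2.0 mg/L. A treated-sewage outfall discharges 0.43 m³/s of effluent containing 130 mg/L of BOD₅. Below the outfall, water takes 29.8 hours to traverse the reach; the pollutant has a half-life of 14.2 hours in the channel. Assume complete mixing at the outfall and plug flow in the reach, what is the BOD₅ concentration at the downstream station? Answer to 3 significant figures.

1.03 mg/L

Flow-weighted average: C = (22.50·2.000 + 0.4300·130.0) / 22.93 = 100.9/22.93 = 4.400 mg/L.
Half-life 14.2 h → k = ln 2 / 14.2 = 0.04881 h⁻¹ = 1.172 d⁻¹.
First-order decay: C = 4.400·exp(−k·t) = 4.400·0.2335 = 1.027 mg/L.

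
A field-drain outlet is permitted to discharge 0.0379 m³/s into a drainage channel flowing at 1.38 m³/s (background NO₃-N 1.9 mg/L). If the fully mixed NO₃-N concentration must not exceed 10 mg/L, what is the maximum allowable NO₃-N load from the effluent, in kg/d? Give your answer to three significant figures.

999 kg/d

Mass balance at the limit: 1.380·1.900 + 0.03790·Cₑ = 1.418·10 → Cₑ = 304.9 mg/L.
Load = 0.03790 m³/s × 304.9 g/m³ × 86 400 s/d = 998.5 kg/d.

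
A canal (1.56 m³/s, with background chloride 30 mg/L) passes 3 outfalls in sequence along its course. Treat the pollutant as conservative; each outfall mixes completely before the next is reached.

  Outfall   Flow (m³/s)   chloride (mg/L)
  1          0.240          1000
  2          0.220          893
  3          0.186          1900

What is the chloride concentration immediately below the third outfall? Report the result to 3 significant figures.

379 mg/L

After outfall 1: Q = 1.560 + 0.2400 = 1.800 m³/s; C = (1.560·30.00 + 0.2400·1000)/1.800 = 159.3 mg/L.
After outfall 2: Q = 1.800 + 0.2200 = 2.020 m³/s; C = (1.800·159.3 + 0.2200·893.0)/2.020 = 239.2 mg/L.
After outfall 3: Q = 2.020 + 0.1860 = 2.206 m³/s; C = (2.020·239.2 + 0.1860·1900)/2.206 = 379.3 mg/L.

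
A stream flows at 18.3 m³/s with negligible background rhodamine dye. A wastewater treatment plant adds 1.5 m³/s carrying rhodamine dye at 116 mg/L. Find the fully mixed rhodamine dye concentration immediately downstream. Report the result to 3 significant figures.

8.79 mg/L

Conservation of mass: C = (18.30·0 + 1.500·116.0) / 19.80 = 174.0/19.80 = 8.788 mg/L.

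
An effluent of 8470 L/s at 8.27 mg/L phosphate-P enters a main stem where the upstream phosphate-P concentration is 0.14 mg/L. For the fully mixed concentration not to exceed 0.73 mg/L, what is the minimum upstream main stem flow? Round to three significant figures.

108000 L/s

Set C_mix = 0.73: (Q·0.1400 + 8470·8.270) / (Q + 8470) = 0.73
→ Q = 8470·(8.270 − 0.73)/(0.73 − 0.1400) = 108200 L/s.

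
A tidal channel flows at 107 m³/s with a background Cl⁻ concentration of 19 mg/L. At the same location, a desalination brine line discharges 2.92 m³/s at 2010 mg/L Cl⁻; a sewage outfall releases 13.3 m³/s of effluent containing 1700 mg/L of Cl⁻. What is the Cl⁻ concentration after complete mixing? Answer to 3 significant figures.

Flow-weighted average: C = (107.0·19.00 + 2.920·2010 + 13.30·1700) / 123.2 = 30510/123.2 = 247.6 mg/L.

248 mg/L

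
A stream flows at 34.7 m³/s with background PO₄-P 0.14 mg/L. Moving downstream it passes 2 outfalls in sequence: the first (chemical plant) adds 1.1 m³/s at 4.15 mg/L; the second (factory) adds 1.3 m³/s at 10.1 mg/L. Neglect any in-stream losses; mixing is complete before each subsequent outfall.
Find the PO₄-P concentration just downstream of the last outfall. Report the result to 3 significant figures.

Below outfall 1: Q → 35.80 m³/s, C = (34.70·0.1400 + 1.100·4.150)/35.80 = 0.2632 mg/L.
Below outfall 2: Q → 37.10 m³/s, C = (35.80·0.2632 + 1.300·10.10)/37.10 = 0.6079 mg/L.

0.608 mg/L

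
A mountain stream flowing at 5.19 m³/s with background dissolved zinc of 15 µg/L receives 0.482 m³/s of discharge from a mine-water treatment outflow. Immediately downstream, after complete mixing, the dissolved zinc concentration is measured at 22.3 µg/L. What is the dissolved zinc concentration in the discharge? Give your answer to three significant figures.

101 µg/L

Mass balance: 5.190·15.00 + 0.4820·Cₑ = 5.672·22.30
→ Cₑ = (5.672·22.30 − 5.190·15.00) / 0.4820 = 100.9 µg/L.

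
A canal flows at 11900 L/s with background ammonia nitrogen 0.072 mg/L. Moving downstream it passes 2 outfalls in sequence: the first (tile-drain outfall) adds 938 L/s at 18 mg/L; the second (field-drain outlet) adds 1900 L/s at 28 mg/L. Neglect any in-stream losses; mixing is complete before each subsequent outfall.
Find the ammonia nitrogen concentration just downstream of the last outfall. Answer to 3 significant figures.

4.81 mg/L

Below outfall 1: Q → 12840 L/s, C = (11900·0.07200 + 938.0·18.00)/12840 = 1.382 mg/L.
Below outfall 2: Q → 14740 L/s, C = (12840·1.382 + 1900·28.00)/14740 = 4.813 mg/L.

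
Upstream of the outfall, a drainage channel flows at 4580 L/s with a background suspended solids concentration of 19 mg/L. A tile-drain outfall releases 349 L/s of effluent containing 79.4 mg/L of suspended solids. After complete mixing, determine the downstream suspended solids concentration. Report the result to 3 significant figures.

23.3 mg/L

Mixed concentration C = ΣQC/ΣQ = (4580·19.00 + 349.0·79.40) / 4929 = 114700/4929 = 23.28 mg/L.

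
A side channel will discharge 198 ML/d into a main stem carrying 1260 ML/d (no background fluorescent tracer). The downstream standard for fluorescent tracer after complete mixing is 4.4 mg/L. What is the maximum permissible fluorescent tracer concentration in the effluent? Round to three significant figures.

32.4 mg/L

At the limit, (Qr·Cr + Qe·Cₑ)/(Qr + Qe) = 4.4:
Cₑ = (1458·4.4 − 1260·0) / 198.0 = 32.40 mg/L.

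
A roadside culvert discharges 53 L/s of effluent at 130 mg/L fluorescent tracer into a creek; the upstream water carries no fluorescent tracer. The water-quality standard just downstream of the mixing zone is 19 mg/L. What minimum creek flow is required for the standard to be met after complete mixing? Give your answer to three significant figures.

310 L/s

Set C_mix = 19: (Q·0 + 53.00·130.0) / (Q + 53.00) = 19
→ Q = 53.00·(130.0 − 19)/(19 − 0) = 309.6 L/s.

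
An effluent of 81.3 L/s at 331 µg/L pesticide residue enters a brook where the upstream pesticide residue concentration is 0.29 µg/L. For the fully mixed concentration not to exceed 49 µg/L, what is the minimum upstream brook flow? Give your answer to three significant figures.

Set C_mix = 49: (Q·0.2900 + 81.30·331.0) / (Q + 81.30) = 49
→ Q = 81.30·(331.0 − 49)/(49 − 0.2900) = 470.7 L/s.

471 L/s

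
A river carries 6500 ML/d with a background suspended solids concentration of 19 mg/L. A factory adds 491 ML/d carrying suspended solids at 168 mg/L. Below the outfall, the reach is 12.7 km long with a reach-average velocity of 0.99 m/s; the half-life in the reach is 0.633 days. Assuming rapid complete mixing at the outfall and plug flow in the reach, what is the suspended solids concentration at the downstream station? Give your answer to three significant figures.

Mass balance: C = (6500·19.00 + 491.0·168.0) / 6991 = 206000/6991 = 29.46 mg/L.
Travel time t = 12.7·1000 / 0.99 = 12830 s = 3.563 h.
Half-life 0.633 d → k = ln 2 / 0.633 = 1.095 d⁻¹.
Applying C = C₀e^(−kt): 29.46 × 0.8499 = 25.04 mg/L.

25.0 mg/L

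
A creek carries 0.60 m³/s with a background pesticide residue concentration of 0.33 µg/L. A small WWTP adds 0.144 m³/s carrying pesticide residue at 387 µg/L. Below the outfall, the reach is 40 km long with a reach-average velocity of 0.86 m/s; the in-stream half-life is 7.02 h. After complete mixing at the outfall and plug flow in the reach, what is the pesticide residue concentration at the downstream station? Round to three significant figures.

21.0 µg/L

After mixing, C = (0.6000·0.3300 + 0.1440·387.0) / 0.7440 = 55.93/0.7440 = 75.17 µg/L.
Travel time t = 40·1000 / 0.86 = 46510 s = 12.92 h.
Half-life 7.02 h → k = ln 2 / 7.02 = 0.09874 h⁻¹ = 2.370 d⁻¹.
After decay, C = 75.17 × e^(−kt) = 75.17 × 0.2792 = 20.99 µg/L.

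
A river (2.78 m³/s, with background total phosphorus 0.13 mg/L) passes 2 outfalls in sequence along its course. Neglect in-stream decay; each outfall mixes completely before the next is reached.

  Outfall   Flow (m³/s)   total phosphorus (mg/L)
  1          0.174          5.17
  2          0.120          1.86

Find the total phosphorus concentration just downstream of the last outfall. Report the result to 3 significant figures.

After outfall 1: Q = 2.780 + 0.1740 = 2.954 m³/s; C = (2.780·0.1300 + 0.1740·5.170)/2.954 = 0.4269 mg/L.
After outfall 2: Q = 2.954 + 0.1200 = 3.074 m³/s; C = (2.954·0.4269 + 0.1200·1.860)/3.074 = 0.4828 mg/L.

0.483 mg/L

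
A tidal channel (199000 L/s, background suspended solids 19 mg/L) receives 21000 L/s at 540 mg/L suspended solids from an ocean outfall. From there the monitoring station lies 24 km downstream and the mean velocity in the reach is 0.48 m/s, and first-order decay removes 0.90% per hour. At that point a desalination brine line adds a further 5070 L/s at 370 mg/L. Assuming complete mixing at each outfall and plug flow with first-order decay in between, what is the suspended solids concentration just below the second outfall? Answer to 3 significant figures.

Mixed concentration C = ΣQC/ΣQ = (199000·19.00 + 21000·540.0) / 220000 = 15120000/220000 = 68.73 mg/L; combined flow 220000 L/s.
Travel time t = 24·1000 / 0.48 = 50000 s = 13.89 h.
0.90%/h lost → k = −ln(1 − 0.009) = 0.009041 h⁻¹.
First-order decay: C = 68.73·exp(−k·t) = 68.73·0.8820 = 60.62 mg/L.
Second outfall: C = (220000·60.62 + 5070·370.0)/225100 = 67.59 mg/L.

67.6 mg/L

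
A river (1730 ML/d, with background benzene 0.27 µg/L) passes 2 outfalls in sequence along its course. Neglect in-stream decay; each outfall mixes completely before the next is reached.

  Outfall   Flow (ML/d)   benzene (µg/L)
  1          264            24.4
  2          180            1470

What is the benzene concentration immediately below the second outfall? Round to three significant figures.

After outfall 1: Q = 1730 + 264.0 = 1994 ML/d; C = (1730·0.2700 + 264.0·24.40)/1994 = 3.465 µg/L.
After outfall 2: Q = 1994 + 180.0 = 2174 ML/d; C = (1994·3.465 + 180.0·1470)/2174 = 124.9 µg/L.

125 µg/L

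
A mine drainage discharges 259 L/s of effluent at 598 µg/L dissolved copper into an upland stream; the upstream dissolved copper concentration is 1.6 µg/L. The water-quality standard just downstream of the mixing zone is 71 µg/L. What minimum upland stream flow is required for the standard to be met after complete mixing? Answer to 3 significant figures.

1970 L/s

Set C_mix = 71: (Q·1.600 + 259.0·598.0) / (Q + 259.0) = 71
→ Q = 259.0·(598.0 − 71)/(71 − 1.600) = 1967 L/s.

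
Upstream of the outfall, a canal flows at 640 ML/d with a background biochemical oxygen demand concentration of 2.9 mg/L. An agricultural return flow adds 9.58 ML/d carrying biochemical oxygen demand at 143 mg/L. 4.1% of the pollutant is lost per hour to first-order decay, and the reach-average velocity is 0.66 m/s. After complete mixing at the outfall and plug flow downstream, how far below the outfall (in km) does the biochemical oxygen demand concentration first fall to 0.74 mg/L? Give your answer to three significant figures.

108 km

After mixing, C = (640.0·2.900 + 9.580·143.0) / 649.6 = 3226/649.6 = 4.966 mg/L.
4.1%/h lost → k = −ln(1 − 0.041) = 0.04186 h⁻¹.
Set 4.966·exp(−k·t) = 0.74 → t = ln(4.966/0.74)/k = 163700 s = 45.47 h.
Distance = v·t = 0.66·163700 = 108000 m = 108.0 km.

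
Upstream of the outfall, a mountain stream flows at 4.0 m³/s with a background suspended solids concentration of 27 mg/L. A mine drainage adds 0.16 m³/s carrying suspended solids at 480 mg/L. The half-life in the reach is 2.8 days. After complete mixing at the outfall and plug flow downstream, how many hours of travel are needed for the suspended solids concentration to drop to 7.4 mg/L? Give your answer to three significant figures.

Mass balance: C = (4.000·27.00 + 0.1600·480.0) / 4.160 = 184.8/4.160 = 44.42 mg/L.
Half-life 2.8 d → k = ln 2 / 2.8 = 0.2476 d⁻¹.
44.42·exp(−k·t) = 7.4 → t = ln(44.42/7.4)/k = 625500 s = 173.8 h.

174 h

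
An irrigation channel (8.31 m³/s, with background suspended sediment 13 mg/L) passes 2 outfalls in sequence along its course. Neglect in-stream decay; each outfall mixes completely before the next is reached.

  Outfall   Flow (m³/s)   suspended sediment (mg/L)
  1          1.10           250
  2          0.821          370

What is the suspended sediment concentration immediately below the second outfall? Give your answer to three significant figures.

67.1 mg/L

Below outfall 1: Q → 9.410 m³/s, C = (8.310·13.00 + 1.100·250.0)/9.410 = 40.70 mg/L.
Below outfall 2: Q → 10.23 m³/s, C = (9.410·40.70 + 0.8210·370.0)/10.23 = 67.13 mg/L.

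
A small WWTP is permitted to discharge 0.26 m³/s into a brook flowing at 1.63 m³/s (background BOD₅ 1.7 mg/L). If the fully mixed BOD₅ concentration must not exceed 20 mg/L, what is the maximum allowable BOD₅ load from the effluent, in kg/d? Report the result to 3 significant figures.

Mass balance at the limit: 1.630·1.700 + 0.2600·Cₑ = 1.890·20 → Cₑ = 134.7 mg/L.
Load = 0.2600 m³/s × 134.7 g/m³ × 86 400 s/d = 3027 kg/d.

3030 kg/d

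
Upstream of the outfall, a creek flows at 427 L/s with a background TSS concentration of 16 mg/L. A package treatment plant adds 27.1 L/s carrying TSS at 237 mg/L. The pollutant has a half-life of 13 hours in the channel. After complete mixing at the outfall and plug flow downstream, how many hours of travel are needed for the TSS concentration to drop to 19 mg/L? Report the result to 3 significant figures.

8.05 h

After mixing, C = (427.0·16.00 + 27.10·237.0) / 454.1 = 13250/454.1 = 29.19 mg/L.
Half-life 13 h → k = ln 2 / 13 = 0.05332 h⁻¹ = 1.280 d⁻¹.
29.19·exp(−k·t) = 19 → t = ln(29.19/19)/k = 28990 s = 8.052 h.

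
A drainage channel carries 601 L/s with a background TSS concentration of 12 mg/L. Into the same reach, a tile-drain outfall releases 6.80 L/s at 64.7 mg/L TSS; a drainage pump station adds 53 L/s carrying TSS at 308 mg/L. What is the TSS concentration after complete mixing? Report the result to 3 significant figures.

36.3 mg/L

Mass balance: C = (601.0·12.00 + 6.800·64.70 + 53.00·308.0) / 660.8 = 23980/660.8 = 36.28 mg/L.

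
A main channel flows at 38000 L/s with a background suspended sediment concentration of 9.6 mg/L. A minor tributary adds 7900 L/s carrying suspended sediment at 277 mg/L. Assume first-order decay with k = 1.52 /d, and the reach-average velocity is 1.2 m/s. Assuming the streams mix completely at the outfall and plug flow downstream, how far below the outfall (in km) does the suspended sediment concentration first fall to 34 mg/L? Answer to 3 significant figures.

33.6 km

Mixed concentration C = ΣQC/ΣQ = (38000·9.600 + 7900·277.0) / 45900 = 2553000/45900 = 55.62 mg/L.
Set 55.62·exp(−k·t) = 34 → t = ln(55.62/34)/k = 27980 s = 7.772 h.
Distance = v·t = 1.2·27980 = 33580 m = 33.58 km.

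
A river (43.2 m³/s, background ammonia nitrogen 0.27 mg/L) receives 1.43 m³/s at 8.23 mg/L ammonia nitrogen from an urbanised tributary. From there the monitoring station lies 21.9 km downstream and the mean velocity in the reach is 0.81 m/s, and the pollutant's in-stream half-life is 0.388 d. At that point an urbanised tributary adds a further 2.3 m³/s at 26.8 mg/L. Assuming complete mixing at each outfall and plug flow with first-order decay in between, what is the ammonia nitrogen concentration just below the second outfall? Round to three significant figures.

1.60 mg/L

Flow-weighted average: C = (43.20·0.2700 + 1.430·8.230) / 44.63 = 23.43/44.63 = 0.5250 mg/L; combined flow 44.63 m³/s.
Travel time t = 21.9·1000 / 0.81 = 27040 s = 7.510 h.
Half-life 0.388 d → k = ln 2 / 0.388 = 1.786 d⁻¹.
Applying C = C₀e^(−kt): 0.5250 × 0.5718 = 0.3002 mg/L.
Second outfall: C = (44.63·0.3002 + 2.300·26.80)/46.93 = 1.599 mg/L.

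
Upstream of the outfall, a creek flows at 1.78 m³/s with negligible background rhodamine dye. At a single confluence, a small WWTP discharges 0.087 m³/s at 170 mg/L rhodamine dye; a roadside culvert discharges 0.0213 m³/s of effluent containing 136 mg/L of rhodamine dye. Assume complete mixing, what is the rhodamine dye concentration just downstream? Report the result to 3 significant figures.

9.37 mg/L

Flow-weighted average: C = (1.780·0 + 0.08700·170.0 + 0.02130·136.0) / 1.888 = 17.69/1.888 = 9.367 mg/L.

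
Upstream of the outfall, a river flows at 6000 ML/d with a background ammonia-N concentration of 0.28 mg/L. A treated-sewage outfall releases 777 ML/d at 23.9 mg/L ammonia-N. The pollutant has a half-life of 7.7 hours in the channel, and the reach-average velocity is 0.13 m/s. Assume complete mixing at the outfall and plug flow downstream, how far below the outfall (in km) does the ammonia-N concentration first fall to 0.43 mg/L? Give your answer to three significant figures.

Flow-weighted average: C = (6000·0.2800 + 777.0·23.90) / 6777 = 20250/6777 = 2.988 mg/L.
Half-life 7.7 h → k = ln 2 / 7.7 = 0.09002 h⁻¹ = 2.160 d⁻¹.
Set 2.988·exp(−k·t) = 0.43 → t = ln(2.988/0.43)/k = 77530 s = 21.54 h.
Distance = v·t = 0.13·77530 = 10080 m = 10.08 km.

10.1 km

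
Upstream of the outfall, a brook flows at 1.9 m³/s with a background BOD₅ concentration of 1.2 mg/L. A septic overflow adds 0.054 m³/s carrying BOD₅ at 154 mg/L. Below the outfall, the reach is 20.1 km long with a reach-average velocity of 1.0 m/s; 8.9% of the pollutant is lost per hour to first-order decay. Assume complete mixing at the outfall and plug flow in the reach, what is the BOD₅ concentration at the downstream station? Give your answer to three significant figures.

Mass balance: C = (1.900·1.200 + 0.05400·154.0) / 1.954 = 10.60/1.954 = 5.423 mg/L.
Travel time t = 20.1·1000 / 1.0 = 20100 s = 5.583 h.
8.9%/h lost → k = −ln(1 − 0.089) = 0.09321 h⁻¹.
First-order decay: C = 5.423·exp(−k·t) = 5.423·0.5943 = 3.223 mg/L.

3.22 mg/L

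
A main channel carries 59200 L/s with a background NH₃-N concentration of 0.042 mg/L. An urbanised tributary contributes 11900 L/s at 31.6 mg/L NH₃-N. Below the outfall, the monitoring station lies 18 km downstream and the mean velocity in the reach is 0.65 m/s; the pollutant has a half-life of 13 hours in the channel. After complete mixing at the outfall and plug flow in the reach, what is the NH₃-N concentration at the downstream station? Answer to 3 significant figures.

Flow-weighted average: C = (59200·0.04200 + 11900·31.60) / 71100 = 378500/71100 = 5.324 mg/L.
Travel time t = 18·1000 / 0.65 = 27690 s = 7.692 h.
Half-life 13 h → k = ln 2 / 13 = 0.05332 h⁻¹ = 1.280 d⁻¹.
After decay, C = 5.324 × e^(−kt) = 5.324 × 0.6636 = 3.533 mg/L.

3.53 mg/L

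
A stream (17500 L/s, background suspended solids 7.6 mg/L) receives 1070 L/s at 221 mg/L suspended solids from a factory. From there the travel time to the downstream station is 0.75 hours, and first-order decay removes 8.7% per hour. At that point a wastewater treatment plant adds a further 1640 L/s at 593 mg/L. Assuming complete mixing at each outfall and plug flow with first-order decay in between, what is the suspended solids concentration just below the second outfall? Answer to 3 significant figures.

65.2 mg/L

Mixed concentration C = ΣQC/ΣQ = (17500·7.600 + 1070·221.0) / 18570 = 369500/18570 = 19.90 mg/L; combined flow 18570 L/s.
8.7%/h lost → k = −ln(1 − 0.087) = 0.09102 h⁻¹.
After decay, C = 19.90 × e^(−kt) = 19.90 × 0.9340 = 18.58 mg/L.
Second outfall: C = (18570·18.58 + 1640·593.0)/20210 = 65.20 mg/L.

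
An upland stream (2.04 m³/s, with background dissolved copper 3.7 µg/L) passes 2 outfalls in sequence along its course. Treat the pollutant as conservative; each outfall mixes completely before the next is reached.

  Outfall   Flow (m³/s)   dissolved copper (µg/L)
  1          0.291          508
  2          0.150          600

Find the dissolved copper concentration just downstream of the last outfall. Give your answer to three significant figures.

Outfall 1: combined Q = 2.331 m³/s; C = (2.040·3.700 + 0.2910·508.0)/2.331 = 66.66 µg/L.
Outfall 2: combined Q = 2.481 m³/s; C = (2.331·66.66 + 0.1500·600.0)/2.481 = 98.90 µg/L.

98.9 µg/L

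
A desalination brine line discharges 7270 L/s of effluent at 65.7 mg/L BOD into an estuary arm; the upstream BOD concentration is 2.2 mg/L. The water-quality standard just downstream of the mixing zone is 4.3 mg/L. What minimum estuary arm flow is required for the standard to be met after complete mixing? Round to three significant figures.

Set C_mix = 4.3: (Q·2.200 + 7270·65.70) / (Q + 7270) = 4.3
→ Q = 7270·(65.70 − 4.3)/(4.3 − 2.200) = 212600 L/s.

213000 L/s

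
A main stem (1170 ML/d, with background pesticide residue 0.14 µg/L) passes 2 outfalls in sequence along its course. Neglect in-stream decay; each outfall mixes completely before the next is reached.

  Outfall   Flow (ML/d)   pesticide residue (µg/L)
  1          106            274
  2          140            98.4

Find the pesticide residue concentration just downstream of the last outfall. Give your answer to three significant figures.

30.4 µg/L

Outfall 1: combined Q = 1276 ML/d; C = (1170·0.1400 + 106.0·274.0)/1276 = 22.89 µg/L.
Outfall 2: combined Q = 1416 ML/d; C = (1276·22.89 + 140.0·98.40)/1416 = 30.36 µg/L.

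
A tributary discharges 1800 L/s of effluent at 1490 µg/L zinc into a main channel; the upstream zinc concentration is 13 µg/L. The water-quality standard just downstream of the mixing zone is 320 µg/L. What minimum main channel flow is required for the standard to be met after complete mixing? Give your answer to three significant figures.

6860 L/s

Set C_mix = 320: (Q·13.00 + 1800·1490) / (Q + 1800) = 320
→ Q = 1800·(1490 − 320)/(320 − 13.00) = 6860 L/s.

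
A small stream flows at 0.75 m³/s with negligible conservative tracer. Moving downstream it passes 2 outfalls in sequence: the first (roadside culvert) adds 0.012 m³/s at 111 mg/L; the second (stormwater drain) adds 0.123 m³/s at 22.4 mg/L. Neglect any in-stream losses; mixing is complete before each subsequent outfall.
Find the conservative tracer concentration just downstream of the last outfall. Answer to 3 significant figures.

Outfall 1: combined Q = 0.7620 m³/s; C = (0.7500·0 + 0.01200·111.0)/0.7620 = 1.748 mg/L.
Outfall 2: combined Q = 0.8850 m³/s; C = (0.7620·1.748 + 0.1230·22.40)/0.8850 = 4.618 mg/L.

4.62 mg/L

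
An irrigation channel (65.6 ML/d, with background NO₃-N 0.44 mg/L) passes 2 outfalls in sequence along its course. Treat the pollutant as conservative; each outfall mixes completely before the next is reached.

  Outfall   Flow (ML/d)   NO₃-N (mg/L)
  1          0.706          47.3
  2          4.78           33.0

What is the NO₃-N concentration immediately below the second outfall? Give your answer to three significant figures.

Outfall 1: combined Q = 66.31 ML/d; C = (65.60·0.4400 + 0.7060·47.30)/66.31 = 0.9389 mg/L.
Outfall 2: combined Q = 71.09 ML/d; C = (66.31·0.9389 + 4.780·33.00)/71.09 = 3.095 mg/L.

3.09 mg/L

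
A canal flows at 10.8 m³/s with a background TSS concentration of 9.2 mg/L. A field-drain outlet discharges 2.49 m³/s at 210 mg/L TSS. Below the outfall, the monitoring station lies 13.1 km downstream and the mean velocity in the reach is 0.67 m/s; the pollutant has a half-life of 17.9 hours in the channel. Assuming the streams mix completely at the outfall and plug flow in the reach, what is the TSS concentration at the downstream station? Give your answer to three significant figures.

37.9 mg/L

Mass balance: C = (10.80·9.200 + 2.490·210.0) / 13.29 = 622.3/13.29 = 46.82 mg/L.
Travel time t = 13.1·1000 / 0.67 = 19550 s = 5.431 h.
Half-life 17.9 h → k = ln 2 / 17.9 = 0.03872 h⁻¹ = 0.9294 d⁻¹.
Applying C = C₀e^(−kt): 46.82 × 0.8103 = 37.94 mg/L.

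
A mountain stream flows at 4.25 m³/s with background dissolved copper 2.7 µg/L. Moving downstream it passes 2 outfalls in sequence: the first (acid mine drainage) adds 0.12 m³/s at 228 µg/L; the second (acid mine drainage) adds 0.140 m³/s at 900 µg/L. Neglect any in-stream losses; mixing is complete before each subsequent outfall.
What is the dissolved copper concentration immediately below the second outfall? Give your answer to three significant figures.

Outfall 1: combined Q = 4.370 m³/s; C = (4.250·2.700 + 0.1200·228.0)/4.370 = 8.887 µg/L.
Outfall 2: combined Q = 4.510 m³/s; C = (4.370·8.887 + 0.1400·900.0)/4.510 = 36.55 µg/L.

36.5 µg/L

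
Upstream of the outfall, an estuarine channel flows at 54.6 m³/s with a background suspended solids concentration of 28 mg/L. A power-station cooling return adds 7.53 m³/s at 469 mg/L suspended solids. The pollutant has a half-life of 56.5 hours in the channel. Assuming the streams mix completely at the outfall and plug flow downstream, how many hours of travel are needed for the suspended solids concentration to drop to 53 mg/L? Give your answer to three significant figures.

35.0 h

Mixed concentration C = ΣQC/ΣQ = (54.60·28.00 + 7.530·469.0) / 62.13 = 5060/62.13 = 81.45 mg/L.
Half-life 56.5 h → k = ln 2 / 56.5 = 0.01227 h⁻¹ = 0.2944 d⁻¹.
81.45·exp(−k·t) = 53 → t = ln(81.45/53)/k = 126100 s = 35.02 h.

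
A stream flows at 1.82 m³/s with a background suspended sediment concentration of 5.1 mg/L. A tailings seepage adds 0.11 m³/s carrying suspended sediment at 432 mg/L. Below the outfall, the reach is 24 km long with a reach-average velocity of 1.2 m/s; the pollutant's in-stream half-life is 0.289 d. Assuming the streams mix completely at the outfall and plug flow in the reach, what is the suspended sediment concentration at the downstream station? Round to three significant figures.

Mass balance: C = (1.820·5.100 + 0.1100·432.0) / 1.930 = 56.80/1.930 = 29.43 mg/L.
Travel time t = 24·1000 / 1.2 = 20000 s = 5.556 h.
Half-life 0.289 d → k = ln 2 / 0.289 = 2.398 d⁻¹.
Decay over the reach: 29.43·exp(−kt) = 29.43·0.5740 = 16.89 mg/L.

16.9 mg/L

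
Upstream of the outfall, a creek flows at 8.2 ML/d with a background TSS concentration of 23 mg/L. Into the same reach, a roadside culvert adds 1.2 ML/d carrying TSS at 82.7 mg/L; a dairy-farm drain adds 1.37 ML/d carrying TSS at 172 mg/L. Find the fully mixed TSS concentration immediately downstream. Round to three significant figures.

Mass balance: C = (8.200·23.00 + 1.200·82.70 + 1.370·172.0) / 10.77 = 523.5/10.77 = 48.61 mg/L.

48.6 mg/L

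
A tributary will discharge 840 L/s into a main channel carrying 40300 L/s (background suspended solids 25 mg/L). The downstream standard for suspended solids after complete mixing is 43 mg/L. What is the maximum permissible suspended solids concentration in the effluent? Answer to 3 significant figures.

At the limit, (Qr·Cr + Qe·Cₑ)/(Qr + Qe) = 43:
Cₑ = (41140·43 − 40300·25.00) / 840.0 = 906.6 mg/L.

907 mg/L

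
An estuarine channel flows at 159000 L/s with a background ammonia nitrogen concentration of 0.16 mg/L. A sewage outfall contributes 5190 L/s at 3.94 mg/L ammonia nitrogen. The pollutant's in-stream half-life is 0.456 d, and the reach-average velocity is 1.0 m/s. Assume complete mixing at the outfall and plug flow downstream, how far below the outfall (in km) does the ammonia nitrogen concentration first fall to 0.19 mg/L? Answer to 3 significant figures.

21.9 km

Conservation of mass: C = (159000·0.1600 + 5190·3.940) / 164200 = 45890/164200 = 0.2795 mg/L.
Half-life 0.456 d → k = ln 2 / 0.456 = 1.520 d⁻¹.
Set 0.2795·exp(−k·t) = 0.19 → t = ln(0.2795/0.19)/k = 21940 s = 6.093 h.
Distance = v·t = 1.0·21940 = 21940 m = 21.94 km.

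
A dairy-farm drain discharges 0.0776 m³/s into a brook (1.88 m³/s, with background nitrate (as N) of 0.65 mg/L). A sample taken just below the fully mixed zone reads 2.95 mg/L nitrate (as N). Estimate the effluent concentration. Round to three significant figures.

Mass balance: 1.880·0.6500 + 0.07760·Cₑ = 1.958·2.950
→ Cₑ = (1.958·2.950 − 1.880·0.6500) / 0.07760 = 58.67 mg/L.

58.7 mg/L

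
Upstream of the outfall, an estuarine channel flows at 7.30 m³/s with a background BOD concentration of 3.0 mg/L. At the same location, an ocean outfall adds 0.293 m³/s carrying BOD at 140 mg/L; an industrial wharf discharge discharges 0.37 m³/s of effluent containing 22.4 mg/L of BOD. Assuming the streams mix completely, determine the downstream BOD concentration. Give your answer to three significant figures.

8.94 mg/L

Mixed concentration C = ΣQC/ΣQ = (7.300·3.000 + 0.2930·140.0 + 0.3700·22.40) / 7.963 = 71.21/7.963 = 8.942 mg/L.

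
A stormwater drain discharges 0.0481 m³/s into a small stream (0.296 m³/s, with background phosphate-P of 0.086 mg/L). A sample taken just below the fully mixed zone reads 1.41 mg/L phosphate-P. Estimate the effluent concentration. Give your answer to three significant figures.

9.56 mg/L

Mass balance: 0.2960·0.08600 + 0.04810·Cₑ = 0.3441·1.410
→ Cₑ = (0.3441·1.410 − 0.2960·0.08600) / 0.04810 = 9.558 mg/L.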